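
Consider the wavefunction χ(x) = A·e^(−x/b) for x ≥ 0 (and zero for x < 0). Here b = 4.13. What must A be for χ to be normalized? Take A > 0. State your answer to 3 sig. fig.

A ≈ 0.696

Normalization requires ∫|χ|² dx = 1, integrated from 0 to ∞.
∫|χ|² dx = A²·(b/2).
With b = 4.13: A² = 0.4843 and A = 0.6959.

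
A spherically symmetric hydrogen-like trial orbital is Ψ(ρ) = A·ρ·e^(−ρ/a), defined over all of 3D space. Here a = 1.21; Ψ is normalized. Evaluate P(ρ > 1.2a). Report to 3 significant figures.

P ≈ 0.904

With dV = 4πρ²dρ, the probability is ∫|Ψ|² dV over ρ > 1.2a.
Normalization gives A² = 1/(3·π·a^5).
Let u = ρ/a; then A², 4π and the length scale all cancel, so P = ∫_{1.2}^{∞} u^4·e^(-2·u) du ÷ ∫_{0}^{∞} u^4·e^(-2·u) du.
With ∫ u^4·e^(-2·u) du = -(u^4/2 + u^3 + 3·u^2/2 + 3·u/2 + 3/4)·e^(-2·u) + C, the region integral is ≈ 0.67810 and the full one is 3/4.
The region integral divided by the full integral gives P = 0.9041.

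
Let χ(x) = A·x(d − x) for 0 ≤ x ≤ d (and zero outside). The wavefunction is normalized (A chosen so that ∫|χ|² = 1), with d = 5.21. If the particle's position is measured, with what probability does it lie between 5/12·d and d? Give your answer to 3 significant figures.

P ≈ 0.653

|χ|² is the probability density, so P = ∫_{5/12·d}^{d} |χ|² dx.
With A² fixed by ∫|χ|² = 1, i.e. A² = (d^5/30)^(−1), substitute and integrate.
Substituting u = x/d, A² and the length scale cancel in the ratio: P = ∫_{5/12}^{1} u^2·(1 - u)^2 du / ∫_{0}^{1} u^2·(1 - u)^2 du.
An antiderivative of u^2·(1 - u)^2 is u^3·(6·u^2 - 15·u + 10)/30; evaluating from 5/12 to 1 gives ≈ 0.021779, while the full integral is 1/30.
Evaluating gives P = 0.6534.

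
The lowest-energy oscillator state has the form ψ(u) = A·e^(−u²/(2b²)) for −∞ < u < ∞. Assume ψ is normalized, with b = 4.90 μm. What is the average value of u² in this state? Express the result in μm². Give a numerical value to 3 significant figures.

The expectation value is the |ψ|²-weighted average of u^2: ∫ u^2|ψ|² du.
With ∫_{−∞}^{∞} u^(2m) e^(−αu²) du = (2m−1)!!·√π / (2^m α^(m+1/2)), since the A² factors cancel between numerator and denominator, ⟨u²⟩ = b^2/2.
Putting b = 4.90 gives 12.01.

⟨u^2⟩ ≈ 12.0 μm^2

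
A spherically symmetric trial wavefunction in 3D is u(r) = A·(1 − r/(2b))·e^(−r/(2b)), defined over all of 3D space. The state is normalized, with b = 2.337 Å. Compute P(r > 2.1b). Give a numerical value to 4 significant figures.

P ≈ 0.9473

P = ∫ |u|² 4πr² dr over r > 2.1b.
The full normalization integral is A²·[8·π·b^3] = 1, fixing A².
Let t = r/b; then A², 4π and the length scale all cancel, so P = ∫_{2.1}^{∞} t^2·(1 - t/2)^2·e^(-t) dt ÷ ∫_{0}^{∞} t^2·(1 - t/2)^2·e^(-t) dt.
An antiderivative of t^2·(1 - t/2)^2·e^(-t) is -(t^4/4 + t^2 + 2·t + 2)·e^(-t); evaluating from 2.1 to ∞ gives ≈ 1.89465, while the full integral is 2.
This evaluates to P = 0.94732.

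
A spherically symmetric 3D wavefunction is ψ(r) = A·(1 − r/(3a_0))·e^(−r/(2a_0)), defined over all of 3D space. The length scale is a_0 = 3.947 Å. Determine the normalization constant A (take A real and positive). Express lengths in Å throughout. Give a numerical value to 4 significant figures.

A ≈ 0.04406 Å^(-3/2)

Normalization requires ∫|ψ|² 4πr² dr = 1, integrated from 0 to ∞.
In 3D with spherical symmetry the volume element is 4πr² dr.
With ∫₀^∞ r^4 e^(−αr) dr = 4!/α^5, ∫|ψ|² 4πr² dr = A²·(8·π·a_0^3/3).
Hence A² = 1/[8·π·a_0^3/3].
Substituting a_0 = 3.947 gives A² = 0.0019412, so A = 0.044060.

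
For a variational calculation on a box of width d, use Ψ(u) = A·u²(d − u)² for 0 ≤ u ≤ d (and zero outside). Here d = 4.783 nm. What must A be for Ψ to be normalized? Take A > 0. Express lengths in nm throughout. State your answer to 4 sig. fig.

A ≈ 0.02193 nm^(-9/2)

The normalization condition is ∫|Ψ|² du = 1 from 0 to d.
∫|Ψ|² du = A²·(d^9/630).
Hence A² = 1/[d^9/630].
Substituting d = 4.783 gives A² = 0.00048088, so A = 0.021929.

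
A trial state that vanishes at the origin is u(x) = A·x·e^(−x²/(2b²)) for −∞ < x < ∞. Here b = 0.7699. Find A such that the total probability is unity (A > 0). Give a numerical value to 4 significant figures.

Normalization requires ∫|u|² dx = 1, integrated from −∞ to ∞.
The integral (without the A² prefactor) comes out to √(π)·b^3/2.
Setting this equal to 1 gives A² = 1/(√(π)·b^3/2).
Plugging in b = 0.7699 yields A = 1.5724.

A ≈ 1.572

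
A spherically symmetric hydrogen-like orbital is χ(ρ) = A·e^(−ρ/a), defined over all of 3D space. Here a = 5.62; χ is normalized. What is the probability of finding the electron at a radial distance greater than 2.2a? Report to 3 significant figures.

P = ∫ |χ|² 4πρ² dρ over ρ > 2.2a.
Normalization gives A² = 1/(π·a^3).
Let u = ρ/a; then A², 4π and the length scale all cancel, so P = ∫_{2.2}^{∞} u^2·e^(-2·u) du ÷ ∫_{0}^{∞} u^2·e^(-2·u) du.
With ∫ u^2·e^(-2·u) du = -(2·u^2 + 2·u + 1)·e^(-2·u)/4 + C, the region integral is 377·e^(-22/5)/100 and the full one is 1/4.
This evaluates to P = 0.1851.

P ≈ 0.185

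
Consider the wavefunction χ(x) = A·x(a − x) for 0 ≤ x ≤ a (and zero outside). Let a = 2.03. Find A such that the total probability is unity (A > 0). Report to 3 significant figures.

A ≈ 0.933

Require ∫ |χ|² dx = 1 over the whole domain.
∫|χ|² dx = A²·(a^5/30).
Plugging in a = 2.03 yields A = 0.9329.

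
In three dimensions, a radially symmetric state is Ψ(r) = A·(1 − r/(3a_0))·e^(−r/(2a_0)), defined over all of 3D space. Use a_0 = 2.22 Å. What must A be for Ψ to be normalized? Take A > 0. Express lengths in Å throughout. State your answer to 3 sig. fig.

A ≈ 0.104 Å^(-3/2)

Require ∫ |Ψ|² 4πr² dr = 1 over the whole domain.
In 3D with spherical symmetry the volume element is 4πr² dr.
Using ∫₀^∞ rⁿ e^(−αr) dr = n!/αⁿ⁺¹, the integral (without the A² prefactor) comes out to 8·π·a_0^3/3.
Hence A² = 1/[8·π·a_0^3/3].
Plugging in a_0 = 2.22 yields A = 0.1045.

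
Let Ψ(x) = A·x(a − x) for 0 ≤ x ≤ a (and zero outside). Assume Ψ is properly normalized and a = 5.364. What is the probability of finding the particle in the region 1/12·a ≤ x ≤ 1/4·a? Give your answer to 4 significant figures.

The probability is P = ∫ |Ψ|² dx over [1/12·a, 1/4·a].
Since A² = 1/(a^5/30), this is the region integral divided by the full normalization integral.
Substituting u = x/a, A² and the length scale cancel in the ratio: P = ∫_{1/12}^{1/4} u^2·(1 - u)^2 du / ∫_{0}^{1} u^2·(1 - u)^2 du.
With ∫ u^2·(1 - u)^2 du = u^3·(6·u^2 - 15·u + 10)/30 + C, the region integral is ≈ 0.00328093 and the full one is 1/30.
The result is P = 0.098428.

P ≈ 0.09843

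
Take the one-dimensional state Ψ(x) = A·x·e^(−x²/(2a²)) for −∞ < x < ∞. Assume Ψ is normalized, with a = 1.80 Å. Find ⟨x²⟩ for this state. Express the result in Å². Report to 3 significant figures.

By definition ⟨x²⟩ = ∫ x^2 |Ψ(x)|² dx.
Differentiating ∫e^(−αx²) dx = √(π/α) under α to get the higher moments, evaluating both integrals, ⟨x²⟩ = 3·a^2/2.
With a = 1.80, ⟨x^2⟩ = 4.860.

⟨x^2⟩ ≈ 4.86 Å^2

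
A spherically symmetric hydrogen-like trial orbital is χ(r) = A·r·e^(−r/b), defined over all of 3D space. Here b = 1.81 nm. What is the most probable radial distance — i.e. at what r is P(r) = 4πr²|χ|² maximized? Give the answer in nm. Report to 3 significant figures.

Set d/dr [P(r) = 4πr²|χ|²] = 0 and solve for r > 0.
This gives r = 2·b.
With b = 1.81, the most probable radial distance is 3.620 nm.

r ≈ 3.62 nm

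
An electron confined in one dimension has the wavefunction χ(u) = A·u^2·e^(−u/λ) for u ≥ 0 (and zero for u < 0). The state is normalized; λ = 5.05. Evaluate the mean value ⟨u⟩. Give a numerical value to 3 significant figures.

⟨u⟩ ≈ 12.6

⟨u⟩ = ∫ u |χ|² du over the full domain.
Evaluating both integrals, ⟨u⟩ = 5·λ/2.
Putting λ = 5.05 gives 12.63.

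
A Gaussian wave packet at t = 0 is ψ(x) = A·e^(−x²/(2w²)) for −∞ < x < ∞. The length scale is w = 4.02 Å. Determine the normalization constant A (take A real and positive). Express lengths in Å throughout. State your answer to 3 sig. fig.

Normalization requires ∫|ψ|² dx = 1, integrated from −∞ to ∞.
Differentiating ∫e^(−αx²) dx = √(π/α) under α to get the higher moments, with ψ = A·e^(−x²/(2w²)), the integral evaluates to A²·[√(π)·w].
Hence A² = 1/[√(π)·w].
With w = 4.02: A² = 0.1403 and A = 0.3746.

A ≈ 0.375 Å^(-1/2)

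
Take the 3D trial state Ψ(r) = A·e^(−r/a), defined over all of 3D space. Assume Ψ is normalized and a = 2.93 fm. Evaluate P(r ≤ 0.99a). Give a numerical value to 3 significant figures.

P ≈ 0.318

P = ∫ |Ψ|² 4πr² dr over r ≤ 0.99a.
Normalization gives A² = 1/(π·a^3).
Substituting u = r/a, A², 4π and the length scale all cancel in the ratio: P = ∫_{0}^{0.99} u^2·e^(-2·u) du / ∫_{0}^{∞} u^2·e^(-2·u) du.
With ∫ u^2·e^(-2·u) du = -(2·u^2 + 2·u + 1)·e^(-2·u)/4 + C, the region integral is ≈ 0.079478 and the full one is 1/4.
Taking the ratio yields P = 0.3179.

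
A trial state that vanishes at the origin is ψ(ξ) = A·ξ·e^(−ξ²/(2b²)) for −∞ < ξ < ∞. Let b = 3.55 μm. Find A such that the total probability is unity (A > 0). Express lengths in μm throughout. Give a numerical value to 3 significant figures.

A ≈ 0.159 μm^(-3/2)

We need A² ∫|f|² dξ = 1, taking the integral from −∞ to ∞.
Differentiating ∫e^(−αξ²) dξ = √(π/α) under α to get the higher moments, with ψ = A·ξ·e^(−ξ²/(2b²)), the integral evaluates to A²·[√(π)·b^3/2].
So A² = (√(π)·b^3/2)^(−1).
With b = 3.55: A² = 0.02522 and A = 0.1588.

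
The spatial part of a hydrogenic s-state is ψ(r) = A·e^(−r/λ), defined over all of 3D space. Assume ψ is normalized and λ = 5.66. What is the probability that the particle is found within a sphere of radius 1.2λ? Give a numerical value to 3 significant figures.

P ≈ 0.430

Integrate the radial probability density 4πr²|ψ|² over r ≤ 1.2λ.
Normalization gives A² = 1/(π·λ^3).
In terms of u = r/λ (A², 4π and the length scale all cancel between numerator and denominator), P = [∫_{0}^{1.2} u^2·e^(-2·u) du] / [∫_{0}^{∞} u^2·e^(-2·u) du].
Using ∫ u^2·e^(-2·u) du = -(2·u^2 + 2·u + 1)·e^(-2·u)/4, the numerator is 1/4 - 157·e^(-12/5)/100 and the denominator is 1/4.
This evaluates to P = 0.4303.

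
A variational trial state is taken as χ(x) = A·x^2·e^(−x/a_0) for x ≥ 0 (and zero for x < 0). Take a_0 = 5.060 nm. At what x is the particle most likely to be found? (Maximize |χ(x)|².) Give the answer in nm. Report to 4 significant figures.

Differentiate |χ(x)|² with respect to x and set to zero.
Solving yields x = 2·a_0.
With a_0 = 5.060, the most probable position is 10.120 nm.

x ≈ 10.12 nm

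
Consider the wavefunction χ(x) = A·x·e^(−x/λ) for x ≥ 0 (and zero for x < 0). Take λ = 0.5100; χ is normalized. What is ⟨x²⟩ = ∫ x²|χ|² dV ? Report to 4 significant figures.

The expectation value is the |χ|²-weighted average of x^2: ∫ x^2|χ|² dx.
With ∫₀^∞ x^4 e^(−αx) dx = 4!/α^5, the ratio of the moment integral to the normalization integral gives ⟨x²⟩ = 3·λ^2.
With λ = 0.5100, ⟨x^2⟩ = 0.78030.

⟨x^2⟩ ≈ 0.7803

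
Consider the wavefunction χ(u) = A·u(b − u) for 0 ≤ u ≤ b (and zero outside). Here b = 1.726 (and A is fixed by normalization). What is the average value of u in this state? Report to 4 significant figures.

The expectation value is the |χ|²-weighted average of u: ∫ u|χ|² du.
Evaluating both integrals, ⟨u⟩ = b/2.
Putting b = 1.726 gives 0.86300.

⟨u⟩ ≈ 0.8630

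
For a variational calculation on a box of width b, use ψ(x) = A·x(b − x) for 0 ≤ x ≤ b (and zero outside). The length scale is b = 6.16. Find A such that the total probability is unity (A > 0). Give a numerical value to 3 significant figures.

Require ∫ |ψ|² dx = 1 over the whole domain.
Expanding the polynomial and integrating term by term, carrying out the integral gives A² · b^5/30.
Setting this equal to 1 gives A² = 1/(b^5/30).
Plugging in b = 6.16 yields A = 0.05816.

A ≈ 0.0582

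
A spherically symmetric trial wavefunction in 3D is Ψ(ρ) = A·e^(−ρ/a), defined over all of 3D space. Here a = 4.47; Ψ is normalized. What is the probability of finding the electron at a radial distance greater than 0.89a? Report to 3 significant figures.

P ≈ 0.736

Integrate the radial probability density 4πρ²|Ψ|² over ρ > 0.89a.
The full normalization integral is A²·[π·a^3] = 1, fixing A².
Substituting u = ρ/a, A², 4π and the length scale all cancel in the ratio: P = ∫_{0.89}^{∞} u^2·e^(-2·u) du / ∫_{0}^{∞} u^2·e^(-2·u) du.
An antiderivative of u^2·e^(-2·u) is -(2·u^2 + 2·u + 1)·e^(-2·u)/4; evaluating from 0.89 to ∞ gives ≈ 0.18399, while the full integral is 1/4.
Taking the ratio yields P = 0.7360.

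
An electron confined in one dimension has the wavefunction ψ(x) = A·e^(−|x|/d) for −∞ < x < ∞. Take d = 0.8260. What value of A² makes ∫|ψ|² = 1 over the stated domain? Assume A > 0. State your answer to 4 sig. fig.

A^2 ≈ 1.211

Require ∫ |ψ|² dx = 1 over the whole domain.
The integral (without the A² prefactor) comes out to d.
Hence A² = 1/[d].
With d = 0.8260: A² = 1.2107 and A = 1.1003.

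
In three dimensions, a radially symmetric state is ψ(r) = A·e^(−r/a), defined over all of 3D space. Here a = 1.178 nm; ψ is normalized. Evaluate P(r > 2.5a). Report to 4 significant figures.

Integrate the radial probability density 4πr²|ψ|² over r > 2.5a.
Normalization gives A² = 1/(π·a^3).
In terms of u = r/a (A², 4π and the length scale all cancel between numerator and denominator), P = [∫_{2.5}^{∞} u^2·e^(-2·u) du] / [∫_{0}^{∞} u^2·e^(-2·u) du].
An antiderivative of u^2·e^(-2·u) is -(2·u^2 + 2·u + 1)·e^(-2·u)/4; evaluating from 2.5 to ∞ gives 37·e^(-5)/8, while the full integral is 1/4.
This evaluates to P = 0.12465.

P ≈ 0.1247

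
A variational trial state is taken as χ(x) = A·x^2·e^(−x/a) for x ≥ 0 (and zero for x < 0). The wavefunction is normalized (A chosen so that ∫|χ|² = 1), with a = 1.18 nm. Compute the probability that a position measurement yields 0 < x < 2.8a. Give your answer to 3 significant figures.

P ≈ 0.658

The probability is P = ∫ |χ|² dx over [0, 2.8a].
With A² fixed by ∫|χ|² = 1, i.e. A² = (3·a^5/4)^(−1), substitute and integrate.
In terms of u = x/a (A² and the length scale cancel between numerator and denominator), P = [∫_{0}^{2.8} u^4·e^(-2·u) du] / [∫_{0}^{∞} u^4·e^(-2·u) du].
Using ∫ u^4·e^(-2·u) du = -(u^4/2 + u^3 + 3·u^2/2 + 3·u/2 + 3/4)·e^(-2·u), the numerator is ≈ 0.49339 and the denominator is 3/4.
The result is P = 0.6578.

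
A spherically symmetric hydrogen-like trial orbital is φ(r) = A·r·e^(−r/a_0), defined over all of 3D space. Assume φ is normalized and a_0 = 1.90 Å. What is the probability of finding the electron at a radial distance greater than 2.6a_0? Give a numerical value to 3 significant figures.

P ≈ 0.406

With dV = 4πr²dr, the probability is ∫|φ|² dV over r > 2.6a_0.
Normalization gives A² = 1/(3·π·a_0^5).
In terms of u = r/a_0 (A², 4π and the length scale all cancel between numerator and denominator), P = [∫_{2.6}^{∞} u^4·e^(-2·u) du] / [∫_{0}^{∞} u^4·e^(-2·u) du].
Using ∫ u^4·e^(-2·u) du = -(u^4/2 + u^3 + 3·u^2/2 + 3·u/2 + 3/4)·e^(-2·u), the numerator is ≈ 0.30460 and the denominator is 3/4.
The region integral divided by the full integral gives P = 0.4061.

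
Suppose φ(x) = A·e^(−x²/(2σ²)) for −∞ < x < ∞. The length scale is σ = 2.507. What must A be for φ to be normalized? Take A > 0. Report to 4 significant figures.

A ≈ 0.4744

The normalization condition is ∫|φ|² dx = 1 from −∞ to ∞.
With ∫_{−∞}^{∞} x^(2m) e^(−αx²) dx = (2m−1)!!·√π / (2^m α^(m+1/2)), the integral (without the A² prefactor) comes out to √(π)·σ.
Substituting σ = 2.507 gives A² = 0.22505, so A = 0.47439.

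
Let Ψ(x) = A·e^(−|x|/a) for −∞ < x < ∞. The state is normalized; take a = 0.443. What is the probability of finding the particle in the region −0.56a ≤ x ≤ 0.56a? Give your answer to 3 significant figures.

P = ∫_{−0.56a}^{0.56a} |Ψ(x)|² dx.
The normalization integral ∫|Ψ|²dx over the whole domain equals a·A², and A² cancels in the ratio.
Both integrals are even about x = 0, so only the x ≥ 0 halves are needed (the factors of 2 cancel). Let u = x/a; then A² and the length scale cancel, so P = ∫_{0}^{0.56} e^(-2·u) du ÷ ∫_{0}^{∞} e^(-2·u) du.
An antiderivative of e^(-2·u) is -e^(-2·u)/2; evaluating from 0 to 0.56 gives 1/2 - e^(-28/25)/2, while the full integral is 1/2.
Evaluating gives P = 0.6737.

P ≈ 0.674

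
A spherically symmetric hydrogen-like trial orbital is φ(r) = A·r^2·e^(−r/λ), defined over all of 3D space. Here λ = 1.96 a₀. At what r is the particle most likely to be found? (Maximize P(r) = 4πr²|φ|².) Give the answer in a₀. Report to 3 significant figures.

r ≈ 5.88 a₀

Set d/dr [P(r) = 4πr²|φ|²] = 0 and solve for r > 0.
Solving yields r = 3·λ.
With λ = 1.96, the most probable radial distance is 5.880 a₀.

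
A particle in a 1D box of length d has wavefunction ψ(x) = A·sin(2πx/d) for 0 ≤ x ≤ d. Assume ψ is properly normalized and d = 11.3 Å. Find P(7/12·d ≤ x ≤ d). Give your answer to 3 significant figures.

P = ∫_{7/12·d}^{d} |ψ(x)|² dx.
The normalization integral ∫|ψ|²dx over the whole domain equals d/2·A², and A² cancels in the ratio.
Substituting u = x/d, A² and the length scale cancel in the ratio: P = ∫_{7/12}^{1} sin(2·π·u)^2 du / ∫_{0}^{1} sin(2·π·u)^2 du.
Using ∫ sin(2·π·u)^2 du = u/2 - sin(4·π·u)/(8·π), the numerator is √(3)/(16·π) + 5/24 and the denominator is 1/2.
This works out to P = √(3)/(8·π) + 5/12.

P ≈ 0.486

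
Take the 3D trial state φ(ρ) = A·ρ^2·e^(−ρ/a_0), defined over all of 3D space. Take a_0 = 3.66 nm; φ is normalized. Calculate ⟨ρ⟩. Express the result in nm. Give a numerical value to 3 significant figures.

⟨ρ⟩ ≈ 12.8 nm

The expectation value is the |φ|²-weighted average of ρ: ∫ ρ|φ|² 4πρ² dρ.
With ∫₀^∞ ρ^7 e^(−αρ) dρ = 7!/α^8, since the A² factors cancel between numerator and denominator, ⟨ρ⟩ = 7·a_0/2.
Putting a_0 = 3.66 gives 12.81.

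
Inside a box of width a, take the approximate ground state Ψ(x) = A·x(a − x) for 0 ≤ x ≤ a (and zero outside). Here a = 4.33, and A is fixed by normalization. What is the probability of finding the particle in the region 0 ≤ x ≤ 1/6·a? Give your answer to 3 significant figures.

The probability is P = ∫ |Ψ|² dx over [0, 1/6·a].
The normalization integral ∫|Ψ|²dx over the whole domain equals a^5/30·A², and A² cancels in the ratio.
Substituting u = x/a, A² and the length scale cancel in the ratio: P = ∫_{0}^{1/6} u^2·(1 - u)^2 du / ∫_{0}^{1} u^2·(1 - u)^2 du.
An antiderivative of u^2·(1 - u)^2 is u^3·(6·u^2 - 15·u + 10)/30; evaluating from 0 to 1/6 gives ≈ 0.0011831, while the full integral is 1/30.
Evaluating gives P = 23/648.

P ≈ 0.0355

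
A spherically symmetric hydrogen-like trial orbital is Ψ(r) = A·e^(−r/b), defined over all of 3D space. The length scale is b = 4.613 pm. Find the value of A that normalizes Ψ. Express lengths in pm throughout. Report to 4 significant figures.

The normalization condition is ∫|Ψ|² 4πr² dr = 1 from 0 to ∞.
With ∫₀^∞ r^2 e^(−αr) dr = 2!/α^3, carrying out the integral gives A² · π·b^3.
Setting this equal to 1 gives A² = 1/(π·b^3).
Plugging in b = 4.613 yields A = 0.056944.

A ≈ 0.05694 pm^(-3/2)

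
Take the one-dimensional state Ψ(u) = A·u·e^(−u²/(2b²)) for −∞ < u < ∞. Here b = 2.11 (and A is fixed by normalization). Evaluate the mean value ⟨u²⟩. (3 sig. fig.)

By definition ⟨u²⟩ = ∫ u^2 |Ψ(u)|² du.
With ∫_{−∞}^{∞} u^(2m) e^(−αu²) du = (2m−1)!!·√π / (2^m α^(m+1/2)), the ratio of the moment integral to the normalization integral gives ⟨u²⟩ = 3·b^2/2.
Putting b = 2.11 gives 6.678.

⟨u^2⟩ ≈ 6.68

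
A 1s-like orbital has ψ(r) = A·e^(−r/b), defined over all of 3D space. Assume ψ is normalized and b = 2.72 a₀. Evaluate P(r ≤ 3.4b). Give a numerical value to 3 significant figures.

P ≈ 0.966

With dV = 4πr²dr, the probability is ∫|ψ|² dV over r ≤ 3.4b.
Normalization gives A² = 1/(π·b^3).
Let u = r/b; then A², 4π and the length scale all cancel, so P = ∫_{0}^{3.4} u^2·e^(-2·u) du ÷ ∫_{0}^{∞} u^2·e^(-2·u) du.
With ∫ u^2·e^(-2·u) du = -(2·u^2 + 2·u + 1)·e^(-2·u)/4 + C, the region integral is 1/4 - 773·e^(-34/5)/100 and the full one is 1/4.
The region integral divided by the full integral gives P = 0.9656.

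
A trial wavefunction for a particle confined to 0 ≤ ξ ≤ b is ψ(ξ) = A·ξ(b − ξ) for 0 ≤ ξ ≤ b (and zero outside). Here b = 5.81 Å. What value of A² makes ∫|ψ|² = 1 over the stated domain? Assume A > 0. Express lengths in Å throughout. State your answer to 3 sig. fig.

Require ∫ |ψ|² dξ = 1 over the whole domain.
Expanding the polynomial and integrating term by term, ∫|ψ|² dξ = A²·(b^5/30).
Hence A² = 1/[b^5/30].
Plugging in b = 5.81 yields A = 0.06732.

A^2 ≈ 0.00453 Å^(-5)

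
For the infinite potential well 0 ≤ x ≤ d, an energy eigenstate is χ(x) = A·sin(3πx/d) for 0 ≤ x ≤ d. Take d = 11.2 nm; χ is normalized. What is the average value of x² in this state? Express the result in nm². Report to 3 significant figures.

⟨x^2⟩ ≈ 41.1 nm^2

By definition ⟨x²⟩ = ∫ x^2 |χ(x)|² dx.
Since the A² factors cancel between numerator and denominator, ⟨x²⟩ = -d^2/(18·π^2) + d^2/3.
Putting d = 11.2 gives 41.11.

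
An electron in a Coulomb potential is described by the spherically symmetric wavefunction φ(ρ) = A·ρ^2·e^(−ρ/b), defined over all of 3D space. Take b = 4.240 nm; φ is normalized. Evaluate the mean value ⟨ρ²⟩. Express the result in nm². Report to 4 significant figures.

By definition ⟨ρ²⟩ = ∫ ρ^2 |φ(ρ)|² 4πρ² dρ.
Evaluating both integrals, ⟨ρ²⟩ = 14·b^2.
With b = 4.240, ⟨ρ^2⟩ = 251.69.

⟨ρ^2⟩ ≈ 251.7 nm^2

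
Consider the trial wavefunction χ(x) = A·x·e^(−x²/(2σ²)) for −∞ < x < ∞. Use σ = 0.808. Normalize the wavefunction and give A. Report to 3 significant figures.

The normalization condition is ∫|χ|² dx = 1 from −∞ to ∞.
Using the Gaussian integral ∫_{−∞}^{∞} e^(−αx²) dx = √(π/α), ∫|χ|² dx = A²·(√(π)·σ^3/2).
Setting this equal to 1 gives A² = 1/(√(π)·σ^3/2).
Substituting σ = 0.808 gives A² = 2.139, so A = 1.463.

A ≈ 1.46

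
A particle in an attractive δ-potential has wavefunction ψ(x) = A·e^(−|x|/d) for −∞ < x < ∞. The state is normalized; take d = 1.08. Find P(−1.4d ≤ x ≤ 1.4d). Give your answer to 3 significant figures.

P ≈ 0.939

P = ∫_{−1.4d}^{1.4d} |ψ(x)|² dx.
With A² fixed by ∫|ψ|² = 1, i.e. A² = (d)^(−1), substitute and integrate.
By symmetry take twice the x ≥ 0 contribution in numerator and denominator; the 2's cancel. In terms of u = x/d (A² and the length scale cancel between numerator and denominator), P = [∫_{0}^{1.4} e^(-2·u) du] / [∫_{0}^{∞} e^(-2·u) du].
Using ∫ e^(-2·u) du = -e^(-2·u)/2, the numerator is 1/2 - e^(-14/5)/2 and the denominator is 1/2.
Evaluating gives P = 0.9392.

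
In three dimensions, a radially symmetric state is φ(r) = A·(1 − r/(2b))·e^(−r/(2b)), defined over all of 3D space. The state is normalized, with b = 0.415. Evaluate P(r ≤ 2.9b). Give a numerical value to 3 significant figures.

Integrate the radial probability density 4πr²|φ|² over r ≤ 2.9b.
Normalization gives A² = 1/(8·π·b^3).
Let u = r/b; then A², 4π and the length scale all cancel, so P = ∫_{0}^{2.9} u^2·(1 - u/2)^2·e^(-u) du ÷ ∫_{0}^{∞} u^2·(1 - u/2)^2·e^(-u) du.
Using ∫ u^2·(1 - u/2)^2·e^(-u) du = -(u^4/4 + u^2 + 2·u + 2)·e^(-u), the numerator is ≈ 0.13515 and the denominator is 2.
Taking the ratio yields P = 0.06758.

P ≈ 0.0676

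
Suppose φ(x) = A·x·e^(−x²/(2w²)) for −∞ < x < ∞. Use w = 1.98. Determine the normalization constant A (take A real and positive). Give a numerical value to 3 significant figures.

A ≈ 0.381

The normalization condition is ∫|φ|² dx = 1 from −∞ to ∞.
Using the Gaussian integral ∫_{−∞}^{∞} e^(−αx²) dx = √(π/α), ∫|φ|² dx = A²·(√(π)·w^3/2).
Setting this equal to 1 gives A² = 1/(√(π)·w^3/2).
With w = 1.98: A² = 0.1454 and A = 0.3813.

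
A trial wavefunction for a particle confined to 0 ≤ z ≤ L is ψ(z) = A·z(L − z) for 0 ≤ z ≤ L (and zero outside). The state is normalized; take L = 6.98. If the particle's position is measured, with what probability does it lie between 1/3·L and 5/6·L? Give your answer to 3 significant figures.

The probability is P = ∫ |ψ|² dz over [1/3·L, 5/6·L].
With A² fixed by ∫|ψ|² = 1, i.e. A² = (L^5/30)^(−1), substitute and integrate.
Substituting u = z/L, A² and the length scale cancel in the ratio: P = ∫_{1/3}^{5/6} u^2·(1 - u)^2 du / ∫_{0}^{1} u^2·(1 - u)^2 du.
Using ∫ u^2·(1 - u)^2 du = u^3·(6·u^2 - 15·u + 10)/30, the numerator is 163/6480 and the denominator is 1/30.
The result is P = 163/216.

P ≈ 0.755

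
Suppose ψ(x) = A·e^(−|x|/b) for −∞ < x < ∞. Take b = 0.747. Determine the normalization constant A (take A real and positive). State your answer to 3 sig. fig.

Require ∫ |ψ|² dx = 1 over the whole domain.
∫|ψ|² dx = A²·(b).
Hence A² = 1/[b].
With b = 0.747: A² = 1.339 and A = 1.157.

A ≈ 1.16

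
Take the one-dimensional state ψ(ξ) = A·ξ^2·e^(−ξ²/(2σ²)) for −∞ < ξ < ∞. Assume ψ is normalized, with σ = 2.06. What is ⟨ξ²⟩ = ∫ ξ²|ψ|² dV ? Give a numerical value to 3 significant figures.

⟨ξ^2⟩ ≈ 10.6

⟨ξ²⟩ = ∫ ξ^2 |ψ|² dξ over the full domain.
Since the A² factors cancel between numerator and denominator, ⟨ξ²⟩ = 5·σ^2/2.
Putting σ = 2.06 gives 10.61.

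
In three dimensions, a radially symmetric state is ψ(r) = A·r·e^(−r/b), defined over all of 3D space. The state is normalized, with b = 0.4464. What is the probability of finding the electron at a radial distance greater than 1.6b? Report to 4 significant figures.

P ≈ 0.7806

P = ∫ |ψ|² 4πr² dr over r > 1.6b.
Normalization gives A² = 1/(3·π·b^5).
Let u = r/b; then A², 4π and the length scale all cancel, so P = ∫_{1.6}^{∞} u^4·e^(-2·u) du ÷ ∫_{0}^{∞} u^4·e^(-2·u) du.
An antiderivative of u^4·e^(-2·u) is -(u^4/2 + u^3 + 3·u^2/2 + 3·u/2 + 3/4)·e^(-2·u); evaluating from 1.6 to ∞ gives ≈ 0.585459, while the full integral is 3/4.
The region integral divided by the full integral gives P = 0.78061.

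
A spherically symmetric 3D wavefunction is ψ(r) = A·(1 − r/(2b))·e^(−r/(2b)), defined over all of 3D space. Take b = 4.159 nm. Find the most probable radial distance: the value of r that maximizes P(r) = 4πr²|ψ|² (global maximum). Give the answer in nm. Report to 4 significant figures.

r ≈ 21.78 nm

Differentiate P(r) = 4πr²|ψ|² with respect to r and set to zero.
This gives r = b·(√(5) + 3).
With b = 4.159, the most probable radial distance is 21.777 nm.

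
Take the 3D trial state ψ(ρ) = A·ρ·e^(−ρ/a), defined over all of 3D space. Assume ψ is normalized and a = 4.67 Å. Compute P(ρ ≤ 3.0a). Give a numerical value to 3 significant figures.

P ≈ 0.715

P = ∫ |ψ|² 4πρ² dρ over ρ ≤ 3.0a.
A² is fixed by ∫₀^∞ 4πρ²|ψ|² dρ = 1, i.e. A² = (3·π·a^5)^(−1).
Let u = ρ/a; then A², 4π and the length scale all cancel, so P = ∫_{0}^{3.0} u^4·e^(-2·u) du ÷ ∫_{0}^{∞} u^4·e^(-2·u) du.
An antiderivative of u^4·e^(-2·u) is -(u^4/2 + u^3 + 3·u^2/2 + 3·u/2 + 3/4)·e^(-2·u); evaluating from 0 to 3.0 gives 3/4 - 345·e^(-6)/4, while the full integral is 3/4.
The region integral divided by the full integral gives P = 0.7149.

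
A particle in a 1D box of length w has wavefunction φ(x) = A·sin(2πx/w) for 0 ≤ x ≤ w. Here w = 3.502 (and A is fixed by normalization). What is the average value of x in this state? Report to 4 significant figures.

⟨x⟩ ≈ 1.751

The expectation value is the |φ|²-weighted average of x: ∫ x|φ|² dx.
With ∫₀^w sin²(nπx/w) dx = w/2, since the A² factors cancel between numerator and denominator, ⟨x⟩ = w/2.
Putting w = 3.502 gives 1.7510.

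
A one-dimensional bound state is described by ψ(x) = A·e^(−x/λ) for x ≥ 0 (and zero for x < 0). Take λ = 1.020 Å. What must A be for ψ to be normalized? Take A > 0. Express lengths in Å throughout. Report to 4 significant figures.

The normalization condition is ∫|ψ|² dx = 1 from 0 to ∞.
∫|ψ|² dx = A²·(λ/2).
Setting this equal to 1 gives A² = 1/(λ/2).
Plugging in λ = 1.020 yields A = 1.4003.

A ≈ 1.400 Å^(-1/2)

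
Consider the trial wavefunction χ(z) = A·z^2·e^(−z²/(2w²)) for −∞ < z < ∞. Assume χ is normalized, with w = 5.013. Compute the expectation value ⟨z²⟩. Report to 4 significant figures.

By definition ⟨z²⟩ = ∫ z^2 |χ(z)|² dz.
Using the Gaussian integral ∫_{−∞}^{∞} e^(−αz²) dz = √(π/α), since the A² factors cancel between numerator and denominator, ⟨z²⟩ = 5·w^2/2.
With w = 5.013, ⟨z^2⟩ = 62.825.

⟨z^2⟩ ≈ 62.83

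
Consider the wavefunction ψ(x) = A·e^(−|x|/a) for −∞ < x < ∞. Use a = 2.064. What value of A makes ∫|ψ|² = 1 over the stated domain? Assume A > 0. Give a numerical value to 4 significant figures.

Require ∫ |ψ|² dx = 1 over the whole domain.
Carrying out the integral gives A² · a.
Plugging in a = 2.064 yields A = 0.69606.

A ≈ 0.6961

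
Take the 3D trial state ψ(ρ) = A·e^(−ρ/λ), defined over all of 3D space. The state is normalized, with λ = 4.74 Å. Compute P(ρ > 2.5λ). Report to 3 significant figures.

Integrate the radial probability density 4πρ²|ψ|² over ρ > 2.5λ.
Normalization gives A² = 1/(π·λ^3).
In terms of u = ρ/λ (A², 4π and the length scale all cancel between numerator and denominator), P = [∫_{2.5}^{∞} u^2·e^(-2·u) du] / [∫_{0}^{∞} u^2·e^(-2·u) du].
An antiderivative of u^2·e^(-2·u) is -(2·u^2 + 2·u + 1)·e^(-2·u)/4; evaluating from 2.5 to ∞ gives 37·e^(-5)/8, while the full integral is 1/4.
Taking the ratio yields P = 0.1247.

P ≈ 0.125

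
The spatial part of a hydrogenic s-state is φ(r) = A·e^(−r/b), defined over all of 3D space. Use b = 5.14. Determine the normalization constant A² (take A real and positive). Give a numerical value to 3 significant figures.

Normalization requires ∫|φ|² 4πr² dr = 1, integrated from 0 to ∞.
(Spherical symmetry: dV = 4πr² dr.)
The integral (without the A² prefactor) comes out to π·b^3.
Hence A² = 1/[π·b^3].
With b = 5.14: A² = 0.002344 and A = 0.04842.

A^2 ≈ 0.00234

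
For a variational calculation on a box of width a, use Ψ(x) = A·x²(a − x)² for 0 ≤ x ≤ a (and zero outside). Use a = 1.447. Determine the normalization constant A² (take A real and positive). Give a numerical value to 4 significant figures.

The normalization condition is ∫|Ψ|² dx = 1 from 0 to a.
Expanding the polynomial and integrating term by term, with Ψ = A·x²(a − x)², the integral evaluates to A²·[a^9/630].
Hence A² = 1/[a^9/630].
With a = 1.447: A² = 22.653 and A = 4.7595.

A^2 ≈ 22.65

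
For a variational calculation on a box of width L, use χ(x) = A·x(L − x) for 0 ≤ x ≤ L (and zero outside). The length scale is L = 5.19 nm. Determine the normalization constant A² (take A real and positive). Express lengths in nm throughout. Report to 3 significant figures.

Require ∫ |χ|² dx = 1 over the whole domain.
With χ = A·x(L − x), the integral evaluates to A²·[L^5/30].
Substituting L = 5.19 gives A² = 0.007967, so A = 0.08926.

A^2 ≈ 0.00797 nm^(-5)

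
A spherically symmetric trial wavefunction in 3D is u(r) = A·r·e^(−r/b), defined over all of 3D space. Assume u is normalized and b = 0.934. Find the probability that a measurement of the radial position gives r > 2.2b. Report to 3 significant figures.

P ≈ 0.551

Integrate the radial probability density 4πr²|u|² over r > 2.2b.
The full normalization integral is A²·[3·π·b^5] = 1, fixing A².
In terms of t = r/b (A², 4π and the length scale all cancel between numerator and denominator), P = [∫_{2.2}^{∞} t^4·e^(-2·t) dt] / [∫_{0}^{∞} t^4·e^(-2·t) dt].
With ∫ t^4·e^(-2·t) dt = -(t^4/2 + t^3 + 3·t^2/2 + 3·t/2 + 3/4)·e^(-2·t) + C, the region integral is ≈ 0.41339 and the full one is 3/4.
This evaluates to P = 0.5512.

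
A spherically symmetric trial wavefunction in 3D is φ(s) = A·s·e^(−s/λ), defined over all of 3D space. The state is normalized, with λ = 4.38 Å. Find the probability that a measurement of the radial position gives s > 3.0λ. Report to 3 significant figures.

P = ∫ |φ|² 4πs² ds over s > 3.0λ.
Normalization gives A² = 1/(3·π·λ^5).
Substituting u = s/λ, A², 4π and the length scale all cancel in the ratio: P = ∫_{3.0}^{∞} u^4·e^(-2·u) du / ∫_{0}^{∞} u^4·e^(-2·u) du.
Using ∫ u^4·e^(-2·u) du = -(u^4/2 + u^3 + 3·u^2/2 + 3·u/2 + 3/4)·e^(-2·u), the numerator is 345·e^(-6)/4 and the denominator is 3/4.
This evaluates to P = 0.2851.

P ≈ 0.285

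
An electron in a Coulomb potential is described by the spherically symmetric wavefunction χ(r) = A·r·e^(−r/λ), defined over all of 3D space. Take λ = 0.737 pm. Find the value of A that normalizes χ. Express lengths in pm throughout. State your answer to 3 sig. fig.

We need A² ∫|f|² 4πr² dr = 1, taking the integral from 0 to ∞.
(Spherical symmetry: dV = 4πr² dr.)
Using ∫₀^∞ rⁿ e^(−αr) dr = n!/αⁿ⁺¹, the integral (without the A² prefactor) comes out to 3·π·λ^5.
Hence A² = 1/[3·π·λ^5].
With λ = 0.737: A² = 0.4880 and A = 0.6985.

A ≈ 0.699 pm^(-5/2)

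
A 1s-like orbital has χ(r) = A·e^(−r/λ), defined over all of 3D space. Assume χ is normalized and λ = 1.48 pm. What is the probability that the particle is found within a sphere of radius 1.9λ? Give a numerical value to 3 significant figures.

P ≈ 0.731

With dV = 4πr²dr, the probability is ∫|χ|² dV over r ≤ 1.9λ.
A² is fixed by ∫₀^∞ 4πr²|χ|² dr = 1, i.e. A² = (π·λ^3)^(−1).
Substituting u = r/λ, A², 4π and the length scale all cancel in the ratio: P = ∫_{0}^{1.9} u^2·e^(-2·u) du / ∫_{0}^{∞} u^2·e^(-2·u) du.
Using ∫ u^2·e^(-2·u) du = -(2·u^2 + 2·u + 1)·e^(-2·u)/4, the numerator is 1/4 - 601·e^(-19/5)/200 and the denominator is 1/4.
The region integral divided by the full integral gives P = 0.7311.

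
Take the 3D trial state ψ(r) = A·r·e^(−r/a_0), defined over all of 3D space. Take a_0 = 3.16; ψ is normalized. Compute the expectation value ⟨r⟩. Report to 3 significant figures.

⟨r⟩ ≈ 7.90

The expectation value is the |ψ|²-weighted average of r: ∫ r|ψ|² 4πr² dr.
Recall ∫₀^∞ r^m e^(−r/β) dr = m!·β^(m+1), since the A² factors cancel between numerator and denominator, ⟨r⟩ = 5·a_0/2.
Putting a_0 = 3.16 gives 7.900.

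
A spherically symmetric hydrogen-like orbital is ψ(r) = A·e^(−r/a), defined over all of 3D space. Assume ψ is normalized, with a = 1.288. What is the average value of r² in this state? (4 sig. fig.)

By definition ⟨r²⟩ = ∫ r^2 |ψ(r)|² 4πr² dr.
With ∫₀^∞ r^4 e^(−αr) dr = 4!/α^5, the ratio of the moment integral to the normalization integral gives ⟨r²⟩ = 3·a^2.
With a = 1.288, ⟨r^2⟩ = 4.9768.

⟨r^2⟩ ≈ 4.977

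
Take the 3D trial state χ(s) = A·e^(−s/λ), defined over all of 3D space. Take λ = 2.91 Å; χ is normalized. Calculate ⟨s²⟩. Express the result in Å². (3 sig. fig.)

⟨s^2⟩ ≈ 25.4 Å^2

⟨s²⟩ = ∫ s^2 |χ|² 4πs² ds over the full domain.
Recall ∫₀^∞ s^m e^(−s/β) ds = m!·β^(m+1), the ratio of the moment integral to the normalization integral gives ⟨s²⟩ = 3·λ^2.
Putting λ = 2.91 gives 25.40.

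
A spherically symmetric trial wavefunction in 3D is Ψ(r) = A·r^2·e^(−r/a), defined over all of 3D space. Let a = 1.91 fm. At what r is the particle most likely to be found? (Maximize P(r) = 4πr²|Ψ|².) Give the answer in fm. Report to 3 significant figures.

r ≈ 5.73 fm

Set d/dr [P(r) = 4πr²|Ψ|²] = 0 and solve for r > 0.
Solving yields r = 3·a.
With a = 1.91, the most probable radial distance is 5.730 fm.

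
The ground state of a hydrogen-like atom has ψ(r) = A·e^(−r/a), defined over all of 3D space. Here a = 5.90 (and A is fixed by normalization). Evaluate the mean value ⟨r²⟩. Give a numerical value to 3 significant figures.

⟨r^2⟩ ≈ 104

By definition ⟨r²⟩ = ∫ r^2 |ψ(r)|² 4πr² dr.
Evaluating both integrals, ⟨r²⟩ = 3·a^2.
Putting a = 5.90 gives 104.4.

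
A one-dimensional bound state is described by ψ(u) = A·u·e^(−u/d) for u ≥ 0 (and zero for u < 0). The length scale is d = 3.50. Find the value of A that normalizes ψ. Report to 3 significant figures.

A ≈ 0.305

Require ∫ |ψ|² du = 1 over the whole domain.
With ψ = A·u·e^(−u/d), the integral evaluates to A²·[d^3/4].
So A² = (d^3/4)^(−1).
Substituting d = 3.50 gives A² = 0.09329, so A = 0.3054.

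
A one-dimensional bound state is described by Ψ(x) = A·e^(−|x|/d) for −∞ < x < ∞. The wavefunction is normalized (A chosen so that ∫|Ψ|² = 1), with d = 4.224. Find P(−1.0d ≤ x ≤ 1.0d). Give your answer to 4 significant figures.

P = ∫_{−1.0d}^{1.0d} |Ψ(x)|² dx.
With A² fixed by ∫|Ψ|² = 1, i.e. A² = (d)^(−1), substitute and integrate.
By symmetry take twice the x ≥ 0 contribution in numerator and denominator; the 2's cancel. In terms of u = x/d (A² and the length scale cancel between numerator and denominator), P = [∫_{0}^{1.0} e^(-2·u) du] / [∫_{0}^{∞} e^(-2·u) du].
Using ∫ e^(-2·u) du = -e^(-2·u)/2, the numerator is 1/2 - e^(-2)/2 and the denominator is 1/2.
Taking the ratio, P = 0.86466.

P ≈ 0.8647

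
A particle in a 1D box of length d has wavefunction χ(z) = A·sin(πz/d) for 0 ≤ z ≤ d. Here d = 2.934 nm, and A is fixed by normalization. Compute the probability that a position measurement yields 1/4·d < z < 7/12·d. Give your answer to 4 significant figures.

The probability is P = ∫ |χ|² dz over [1/4·d, 7/12·d].
The normalization integral ∫|χ|²dz over the whole domain equals d/2·A², and A² cancels in the ratio.
In terms of u = z/d (A² and the length scale cancel between numerator and denominator), P = [∫_{1/4}^{7/12} sin(π·u)^2 du] / [∫_{0}^{1} sin(π·u)^2 du].
Using ∫ sin(π·u)^2 du = u/2 - sin(2·π·u)/(4·π), the numerator is 3/(8·π) + 1/6 and the denominator is 1/2.
This works out to P = (9 + 4·π)/(12·π).

P ≈ 0.5721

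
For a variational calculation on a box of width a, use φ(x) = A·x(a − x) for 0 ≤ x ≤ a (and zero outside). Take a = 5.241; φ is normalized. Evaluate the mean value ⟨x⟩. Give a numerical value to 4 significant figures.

⟨x⟩ = ∫ x |φ|² dx over the full domain.
Expanding the polynomial and integrating term by term, since the A² factors cancel between numerator and denominator, ⟨x⟩ = a/2.
With a = 5.241, ⟨x⟩ = 2.6205.

⟨x⟩ ≈ 2.621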